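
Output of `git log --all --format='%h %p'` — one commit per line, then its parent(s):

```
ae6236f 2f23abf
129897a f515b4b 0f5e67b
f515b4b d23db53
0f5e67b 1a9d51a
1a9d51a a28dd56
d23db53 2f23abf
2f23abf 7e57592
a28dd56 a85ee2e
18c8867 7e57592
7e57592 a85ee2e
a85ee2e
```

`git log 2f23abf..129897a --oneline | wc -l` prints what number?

6

Reachable from 129897a: {0f5e67b, 129897a, 1a9d51a, 2f23abf, 7e57592, a28dd56, a85ee2e, d23db53, f515b4b}.
Reachable from 2f23abf: {2f23abf, 7e57592, a85ee2e}.
In 129897a's history but not 2f23abf's: {0f5e67b, 129897a, 1a9d51a, a28dd56, d23db53, f515b4b} — 6 commits.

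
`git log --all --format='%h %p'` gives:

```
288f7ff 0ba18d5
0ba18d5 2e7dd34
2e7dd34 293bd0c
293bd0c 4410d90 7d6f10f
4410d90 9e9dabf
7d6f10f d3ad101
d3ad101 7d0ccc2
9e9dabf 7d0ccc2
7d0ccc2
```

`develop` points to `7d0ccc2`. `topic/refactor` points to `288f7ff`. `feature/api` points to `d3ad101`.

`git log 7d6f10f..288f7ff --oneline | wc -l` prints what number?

Reachable from 288f7ff: {0ba18d5, 288f7ff, 293bd0c, 2e7dd34, 4410d90, 7d0ccc2, 7d6f10f, 9e9dabf, d3ad101}.
Reachable from 7d6f10f: {7d0ccc2, 7d6f10f, d3ad101}.
In 288f7ff's history but not 7d6f10f's: {0ba18d5, 288f7ff, 293bd0c, 2e7dd34, 4410d90, 9e9dabf} — 6 commits.

6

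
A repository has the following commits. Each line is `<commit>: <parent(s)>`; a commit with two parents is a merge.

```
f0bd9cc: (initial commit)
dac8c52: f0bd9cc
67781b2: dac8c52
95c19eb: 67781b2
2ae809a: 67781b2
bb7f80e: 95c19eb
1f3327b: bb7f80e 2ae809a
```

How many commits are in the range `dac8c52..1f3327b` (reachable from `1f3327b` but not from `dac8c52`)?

5

Reachable from 1f3327b: {1f3327b, 2ae809a, 67781b2, 95c19eb, bb7f80e, dac8c52, f0bd9cc}.
Reachable from dac8c52: {dac8c52, f0bd9cc}.
In 1f3327b's history but not dac8c52's: {1f3327b, 2ae809a, 67781b2, 95c19eb, bb7f80e} — 5 commits.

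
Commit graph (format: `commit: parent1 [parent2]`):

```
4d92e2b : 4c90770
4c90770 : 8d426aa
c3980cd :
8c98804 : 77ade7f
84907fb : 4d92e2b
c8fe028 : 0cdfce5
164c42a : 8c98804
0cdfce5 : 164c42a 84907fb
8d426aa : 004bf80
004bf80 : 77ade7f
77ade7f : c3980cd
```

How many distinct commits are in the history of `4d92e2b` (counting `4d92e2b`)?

6

Walking parent pointers from 4d92e2b: reachable set = {004bf80, 4c90770, 4d92e2b, 77ade7f, 8d426aa, c3980cd}.
That is 6 commits.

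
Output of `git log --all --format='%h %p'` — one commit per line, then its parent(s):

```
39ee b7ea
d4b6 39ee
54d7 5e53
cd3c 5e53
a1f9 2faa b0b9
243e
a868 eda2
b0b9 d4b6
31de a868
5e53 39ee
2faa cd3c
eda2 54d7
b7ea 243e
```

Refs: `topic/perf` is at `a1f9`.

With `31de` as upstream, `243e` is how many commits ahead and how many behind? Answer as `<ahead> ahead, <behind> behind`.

Reachable from 243e: {243e}.
Reachable from 31de: {243e, 31de, 39ee, 54d7, 5e53, a868, b7ea, eda2}.
Only in 243e's history (ahead): {} — 0.
Only in 31de's history (behind): {31de, 39ee, 54d7, 5e53, a868, b7ea, eda2} — 7.

0 ahead, 7 behind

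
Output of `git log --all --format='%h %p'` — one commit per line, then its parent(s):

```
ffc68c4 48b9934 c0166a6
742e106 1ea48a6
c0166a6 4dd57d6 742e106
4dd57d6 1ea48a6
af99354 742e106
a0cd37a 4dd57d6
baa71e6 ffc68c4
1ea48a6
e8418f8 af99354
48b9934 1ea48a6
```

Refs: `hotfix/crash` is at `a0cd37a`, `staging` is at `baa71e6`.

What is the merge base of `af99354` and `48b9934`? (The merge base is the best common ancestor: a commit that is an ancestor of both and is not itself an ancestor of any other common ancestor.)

Ancestors of af99354: {1ea48a6, 742e106, af99354}.
Ancestors of 48b9934: {1ea48a6, 48b9934}.
Common ancestors: {1ea48a6}.
The only common ancestor is 1ea48a6, so it is the merge base.

1ea48a6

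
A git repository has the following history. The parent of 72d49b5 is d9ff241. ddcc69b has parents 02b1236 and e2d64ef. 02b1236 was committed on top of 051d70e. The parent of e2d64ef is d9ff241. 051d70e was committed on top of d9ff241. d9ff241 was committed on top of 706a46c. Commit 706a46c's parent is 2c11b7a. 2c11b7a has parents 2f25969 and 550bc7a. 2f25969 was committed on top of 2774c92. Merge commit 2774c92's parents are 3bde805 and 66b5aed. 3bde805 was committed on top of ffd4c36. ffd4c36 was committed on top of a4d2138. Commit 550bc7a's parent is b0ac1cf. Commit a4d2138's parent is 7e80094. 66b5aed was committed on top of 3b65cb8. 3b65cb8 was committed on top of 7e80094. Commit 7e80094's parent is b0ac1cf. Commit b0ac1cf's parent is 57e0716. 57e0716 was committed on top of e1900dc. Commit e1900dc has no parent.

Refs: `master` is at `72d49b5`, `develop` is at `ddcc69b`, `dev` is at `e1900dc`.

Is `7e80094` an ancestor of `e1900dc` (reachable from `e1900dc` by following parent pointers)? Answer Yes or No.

No

Ancestors of e1900dc: {e1900dc}.
7e80094 is not in that set, so it is not an ancestor of e1900dc.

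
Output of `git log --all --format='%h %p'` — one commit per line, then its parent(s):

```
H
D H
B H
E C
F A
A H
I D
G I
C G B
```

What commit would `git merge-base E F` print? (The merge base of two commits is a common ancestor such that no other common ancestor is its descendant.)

H

Ancestors of E: {B, C, D, E, G, H, I}.
Ancestors of F: {A, F, H}.
Common ancestors: {H}.
The only common ancestor is H, so it is the merge base.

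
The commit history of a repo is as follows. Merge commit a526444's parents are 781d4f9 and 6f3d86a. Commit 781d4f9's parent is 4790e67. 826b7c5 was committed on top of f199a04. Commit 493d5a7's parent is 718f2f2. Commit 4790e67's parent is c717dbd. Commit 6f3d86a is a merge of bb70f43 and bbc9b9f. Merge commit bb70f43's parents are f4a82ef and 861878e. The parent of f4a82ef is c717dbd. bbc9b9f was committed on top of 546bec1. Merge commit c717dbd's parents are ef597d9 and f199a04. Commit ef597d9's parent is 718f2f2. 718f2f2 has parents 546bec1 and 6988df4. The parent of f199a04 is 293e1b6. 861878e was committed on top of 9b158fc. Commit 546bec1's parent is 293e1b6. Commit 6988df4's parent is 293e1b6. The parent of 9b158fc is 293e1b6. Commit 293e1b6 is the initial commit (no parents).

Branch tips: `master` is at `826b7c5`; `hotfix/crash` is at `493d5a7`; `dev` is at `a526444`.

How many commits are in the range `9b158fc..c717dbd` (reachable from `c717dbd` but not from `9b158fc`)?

6

Reachable from c717dbd: {293e1b6, 546bec1, 6988df4, 718f2f2, c717dbd, ef597d9, f199a04}.
Reachable from 9b158fc: {293e1b6, 9b158fc}.
In c717dbd's history but not 9b158fc's: {546bec1, 6988df4, 718f2f2, c717dbd, ef597d9, f199a04} — 6 commits.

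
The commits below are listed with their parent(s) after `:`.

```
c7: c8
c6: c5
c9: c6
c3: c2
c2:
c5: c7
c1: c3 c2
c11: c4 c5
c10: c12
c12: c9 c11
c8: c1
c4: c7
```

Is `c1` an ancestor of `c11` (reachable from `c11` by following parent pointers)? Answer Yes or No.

Yes

Ancestors of c11 (commits reachable by following parents): {c1, c11, c2, c3, c4, c5, c7, c8}.
c1 is in that set, so it is an ancestor of c11.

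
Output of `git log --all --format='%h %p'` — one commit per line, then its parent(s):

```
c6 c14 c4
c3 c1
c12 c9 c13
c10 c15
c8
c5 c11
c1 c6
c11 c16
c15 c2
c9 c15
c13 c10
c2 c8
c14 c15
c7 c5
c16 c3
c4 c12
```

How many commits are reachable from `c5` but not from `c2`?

Reachable from c5: {c1, c10, c11, c12, c13, c14, c15, c16, c2, c3, c4, c5, c6, c8, c9}.
Reachable from c2: {c2, c8}.
In c5's history but not c2's: {c1, c10, c11, c12, c13, c14, c15, c16, c3, c4, c5, c6, c9} — 13 commits.

13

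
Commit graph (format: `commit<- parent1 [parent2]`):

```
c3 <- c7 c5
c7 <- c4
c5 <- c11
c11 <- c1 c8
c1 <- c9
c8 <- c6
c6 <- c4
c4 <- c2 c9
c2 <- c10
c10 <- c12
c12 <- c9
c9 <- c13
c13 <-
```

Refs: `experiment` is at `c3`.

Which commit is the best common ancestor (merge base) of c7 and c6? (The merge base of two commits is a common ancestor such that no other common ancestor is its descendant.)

c4

Ancestors of c7: {c10, c12, c13, c2, c4, c7, c9}.
Ancestors of c6: {c10, c12, c13, c2, c4, c6, c9}.
Common ancestors: {c10, c12, c13, c2, c4, c9}.
Among these, c4 is not an ancestor of any other common ancestor — it is the merge base.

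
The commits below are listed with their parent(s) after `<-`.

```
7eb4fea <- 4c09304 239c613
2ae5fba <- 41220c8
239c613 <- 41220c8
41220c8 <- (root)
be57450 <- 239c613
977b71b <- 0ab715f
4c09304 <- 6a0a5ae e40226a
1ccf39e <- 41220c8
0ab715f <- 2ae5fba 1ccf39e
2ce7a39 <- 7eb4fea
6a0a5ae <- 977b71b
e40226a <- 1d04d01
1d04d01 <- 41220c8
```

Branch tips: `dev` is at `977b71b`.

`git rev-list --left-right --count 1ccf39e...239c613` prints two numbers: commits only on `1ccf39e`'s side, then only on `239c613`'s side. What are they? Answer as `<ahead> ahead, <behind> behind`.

Reachable from 1ccf39e: {1ccf39e, 41220c8}.
Reachable from 239c613: {239c613, 41220c8}.
Only in 1ccf39e's history (ahead): {1ccf39e} — 1.
Only in 239c613's history (behind): {239c613} — 1.

1 ahead, 1 behind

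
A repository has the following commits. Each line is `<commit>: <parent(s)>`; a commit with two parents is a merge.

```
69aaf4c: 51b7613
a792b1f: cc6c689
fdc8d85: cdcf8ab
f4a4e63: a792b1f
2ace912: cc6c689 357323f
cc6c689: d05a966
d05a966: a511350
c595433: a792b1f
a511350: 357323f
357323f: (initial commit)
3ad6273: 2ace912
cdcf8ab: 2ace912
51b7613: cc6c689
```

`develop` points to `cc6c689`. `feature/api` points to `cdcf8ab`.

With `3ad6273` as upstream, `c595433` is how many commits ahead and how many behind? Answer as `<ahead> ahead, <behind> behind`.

2 ahead, 2 behind

Reachable from c595433: {357323f, a511350, a792b1f, c595433, cc6c689, d05a966}.
Reachable from 3ad6273: {2ace912, 357323f, 3ad6273, a511350, cc6c689, d05a966}.
Only in c595433's history (ahead): {a792b1f, c595433} — 2.
Only in 3ad6273's history (behind): {2ace912, 3ad6273} — 2.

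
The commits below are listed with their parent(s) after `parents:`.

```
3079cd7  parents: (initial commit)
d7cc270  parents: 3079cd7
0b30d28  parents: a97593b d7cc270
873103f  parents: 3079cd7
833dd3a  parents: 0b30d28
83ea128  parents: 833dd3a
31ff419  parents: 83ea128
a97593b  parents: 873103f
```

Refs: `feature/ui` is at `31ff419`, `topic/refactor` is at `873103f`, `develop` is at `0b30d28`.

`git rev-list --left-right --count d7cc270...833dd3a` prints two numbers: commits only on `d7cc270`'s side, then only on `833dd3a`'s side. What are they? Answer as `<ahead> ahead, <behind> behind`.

0 ahead, 4 behind

Reachable from d7cc270: {3079cd7, d7cc270}.
Reachable from 833dd3a: {0b30d28, 3079cd7, 833dd3a, 873103f, a97593b, d7cc270}.
Only in d7cc270's history (ahead): {} — 0.
Only in 833dd3a's history (behind): {0b30d28, 833dd3a, 873103f, a97593b} — 4.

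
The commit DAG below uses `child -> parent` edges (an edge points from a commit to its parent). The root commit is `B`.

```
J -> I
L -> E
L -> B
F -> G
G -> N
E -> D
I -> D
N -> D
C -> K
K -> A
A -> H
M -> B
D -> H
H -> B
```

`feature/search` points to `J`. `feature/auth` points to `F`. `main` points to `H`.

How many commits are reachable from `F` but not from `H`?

Reachable from F: {B, D, F, G, H, N}.
Reachable from H: {B, H}.
In F's history but not H's: {D, F, G, N} — 4 commits.

4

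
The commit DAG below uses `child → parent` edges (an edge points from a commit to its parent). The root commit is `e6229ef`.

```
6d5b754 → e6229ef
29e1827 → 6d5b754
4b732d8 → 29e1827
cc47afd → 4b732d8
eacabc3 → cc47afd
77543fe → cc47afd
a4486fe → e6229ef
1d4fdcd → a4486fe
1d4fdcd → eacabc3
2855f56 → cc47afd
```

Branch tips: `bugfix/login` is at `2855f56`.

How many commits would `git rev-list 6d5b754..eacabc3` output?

4

Reachable from eacabc3: {29e1827, 4b732d8, 6d5b754, cc47afd, e6229ef, eacabc3}.
Reachable from 6d5b754: {6d5b754, e6229ef}.
In eacabc3's history but not 6d5b754's: {29e1827, 4b732d8, cc47afd, eacabc3} — 4 commits.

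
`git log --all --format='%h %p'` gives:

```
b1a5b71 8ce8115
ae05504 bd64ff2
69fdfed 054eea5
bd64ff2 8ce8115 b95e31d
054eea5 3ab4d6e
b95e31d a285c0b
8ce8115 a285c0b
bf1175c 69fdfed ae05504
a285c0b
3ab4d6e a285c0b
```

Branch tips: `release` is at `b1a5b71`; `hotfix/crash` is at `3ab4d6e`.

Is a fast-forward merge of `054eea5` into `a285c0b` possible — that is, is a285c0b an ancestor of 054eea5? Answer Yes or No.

Yes

A fast-forward from a285c0b to 054eea5 is possible iff a285c0b is an ancestor of 054eea5.
Ancestors of 054eea5: {054eea5, 3ab4d6e, a285c0b}.
a285c0b is among them, so fast-forward is possible.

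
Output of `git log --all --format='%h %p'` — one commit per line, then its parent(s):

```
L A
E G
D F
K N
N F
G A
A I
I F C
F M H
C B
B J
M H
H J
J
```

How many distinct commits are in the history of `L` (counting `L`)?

Walking parent pointers from L: reachable set = {A, B, C, F, H, I, J, L, M}.
That is 9 commits.

9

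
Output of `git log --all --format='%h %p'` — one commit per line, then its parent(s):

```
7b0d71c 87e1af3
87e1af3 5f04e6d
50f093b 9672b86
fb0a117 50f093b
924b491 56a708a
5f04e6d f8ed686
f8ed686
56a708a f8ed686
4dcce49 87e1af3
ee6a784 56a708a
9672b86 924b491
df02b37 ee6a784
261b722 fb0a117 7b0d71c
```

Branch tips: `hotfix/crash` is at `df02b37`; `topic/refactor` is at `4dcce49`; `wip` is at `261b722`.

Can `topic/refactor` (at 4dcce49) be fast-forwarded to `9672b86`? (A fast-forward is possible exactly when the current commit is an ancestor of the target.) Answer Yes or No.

A fast-forward from 4dcce49 to 9672b86 is possible iff 4dcce49 is an ancestor of 9672b86.
Ancestors of 9672b86: {56a708a, 924b491, 9672b86, f8ed686}.
4dcce49 is not among them, so fast-forward is not possible.

No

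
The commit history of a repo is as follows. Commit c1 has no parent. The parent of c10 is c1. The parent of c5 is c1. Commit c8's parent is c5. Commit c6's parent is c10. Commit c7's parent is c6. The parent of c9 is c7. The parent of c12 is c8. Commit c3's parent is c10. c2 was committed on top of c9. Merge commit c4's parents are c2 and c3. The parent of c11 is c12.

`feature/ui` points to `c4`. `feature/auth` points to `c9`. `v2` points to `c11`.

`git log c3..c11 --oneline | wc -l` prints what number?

4

Reachable from c11: {c1, c11, c12, c5, c8}.
Reachable from c3: {c1, c10, c3}.
In c11's history but not c3's: {c11, c12, c5, c8} — 4 commits.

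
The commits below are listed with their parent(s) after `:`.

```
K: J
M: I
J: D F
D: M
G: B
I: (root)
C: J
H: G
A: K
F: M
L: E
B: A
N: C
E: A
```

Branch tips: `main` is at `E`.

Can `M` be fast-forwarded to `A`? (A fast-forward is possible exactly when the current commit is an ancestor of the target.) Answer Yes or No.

Yes

A fast-forward from M to A is possible iff M is an ancestor of A.
Ancestors of A: {A, D, F, I, J, K, M}.
M is among them, so fast-forward is possible.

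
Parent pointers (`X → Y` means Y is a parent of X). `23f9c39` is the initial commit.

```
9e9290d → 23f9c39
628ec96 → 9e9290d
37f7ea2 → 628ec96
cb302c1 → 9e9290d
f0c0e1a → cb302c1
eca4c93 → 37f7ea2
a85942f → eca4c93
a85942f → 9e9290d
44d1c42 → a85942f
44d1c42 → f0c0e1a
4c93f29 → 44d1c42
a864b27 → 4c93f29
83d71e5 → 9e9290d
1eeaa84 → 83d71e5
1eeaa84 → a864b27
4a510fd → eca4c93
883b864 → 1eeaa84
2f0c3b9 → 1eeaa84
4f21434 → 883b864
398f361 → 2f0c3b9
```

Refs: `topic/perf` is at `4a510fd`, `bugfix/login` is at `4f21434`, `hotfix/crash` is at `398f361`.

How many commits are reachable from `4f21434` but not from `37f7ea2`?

11

Reachable from 4f21434: {1eeaa84, 23f9c39, 37f7ea2, 44d1c42, 4c93f29, 4f21434, 628ec96, 83d71e5, 883b864, 9e9290d, a85942f, a864b27, cb302c1, eca4c93, f0c0e1a}.
Reachable from 37f7ea2: {23f9c39, 37f7ea2, 628ec96, 9e9290d}.
In 4f21434's history but not 37f7ea2's: {1eeaa84, 44d1c42, 4c93f29, 4f21434, 83d71e5, 883b864, a85942f, a864b27, cb302c1, eca4c93, f0c0e1a} — 11 commits.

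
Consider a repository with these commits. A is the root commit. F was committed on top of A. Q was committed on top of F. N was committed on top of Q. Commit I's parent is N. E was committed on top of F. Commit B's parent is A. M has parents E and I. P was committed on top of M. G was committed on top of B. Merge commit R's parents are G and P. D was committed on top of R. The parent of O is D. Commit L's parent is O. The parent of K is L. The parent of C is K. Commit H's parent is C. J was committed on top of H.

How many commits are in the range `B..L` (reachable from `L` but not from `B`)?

Reachable from L: {A, B, D, E, F, G, I, L, M, N, O, P, Q, R}.
Reachable from B: {A, B}.
In L's history but not B's: {D, E, F, G, I, L, M, N, O, P, Q, R} — 12 commits.

12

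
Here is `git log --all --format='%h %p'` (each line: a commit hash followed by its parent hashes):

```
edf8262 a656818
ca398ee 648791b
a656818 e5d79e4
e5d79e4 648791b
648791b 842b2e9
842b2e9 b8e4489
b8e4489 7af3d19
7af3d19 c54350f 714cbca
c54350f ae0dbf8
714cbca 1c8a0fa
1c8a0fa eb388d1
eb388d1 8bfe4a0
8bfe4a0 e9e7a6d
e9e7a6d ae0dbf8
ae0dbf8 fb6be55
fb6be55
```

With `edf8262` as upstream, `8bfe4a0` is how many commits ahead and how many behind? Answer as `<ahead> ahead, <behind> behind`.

Reachable from 8bfe4a0: {8bfe4a0, ae0dbf8, e9e7a6d, fb6be55}.
Reachable from edf8262: {1c8a0fa, 648791b, 714cbca, 7af3d19, 842b2e9, 8bfe4a0, a656818, ae0dbf8, b8e4489, c54350f, e5d79e4, e9e7a6d, eb388d1, edf8262, fb6be55}.
Only in 8bfe4a0's history (ahead): {} — 0.
Only in edf8262's history (behind): {1c8a0fa, 648791b, 714cbca, 7af3d19, 842b2e9, a656818, b8e4489, c54350f, e5d79e4, eb388d1, edf8262} — 11.

0 ahead, 11 behind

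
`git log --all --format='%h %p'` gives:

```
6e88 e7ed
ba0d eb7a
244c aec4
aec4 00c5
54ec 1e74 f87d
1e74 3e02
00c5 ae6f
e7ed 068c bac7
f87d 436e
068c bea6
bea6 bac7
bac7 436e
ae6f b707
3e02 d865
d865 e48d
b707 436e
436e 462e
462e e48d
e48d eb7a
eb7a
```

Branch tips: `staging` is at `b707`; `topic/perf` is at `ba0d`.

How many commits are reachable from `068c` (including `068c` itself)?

Walking parent pointers from 068c: reachable set = {068c, 436e, 462e, bac7, bea6, e48d, eb7a}.
That is 7 commits.

7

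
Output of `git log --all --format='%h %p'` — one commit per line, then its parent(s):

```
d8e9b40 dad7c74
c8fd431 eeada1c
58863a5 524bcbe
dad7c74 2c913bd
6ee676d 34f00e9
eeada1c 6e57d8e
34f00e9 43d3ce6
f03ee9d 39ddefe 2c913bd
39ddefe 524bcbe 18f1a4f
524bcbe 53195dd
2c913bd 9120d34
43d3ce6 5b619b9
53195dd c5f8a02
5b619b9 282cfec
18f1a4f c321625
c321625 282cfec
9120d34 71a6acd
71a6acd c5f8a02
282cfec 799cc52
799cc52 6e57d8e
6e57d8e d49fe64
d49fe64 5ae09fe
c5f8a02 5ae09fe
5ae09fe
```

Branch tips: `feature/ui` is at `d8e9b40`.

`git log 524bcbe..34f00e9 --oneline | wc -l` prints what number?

Reachable from 34f00e9: {282cfec, 34f00e9, 43d3ce6, 5ae09fe, 5b619b9, 6e57d8e, 799cc52, d49fe64}.
Reachable from 524bcbe: {524bcbe, 53195dd, 5ae09fe, c5f8a02}.
In 34f00e9's history but not 524bcbe's: {282cfec, 34f00e9, 43d3ce6, 5b619b9, 6e57d8e, 799cc52, d49fe64} — 7 commits.

7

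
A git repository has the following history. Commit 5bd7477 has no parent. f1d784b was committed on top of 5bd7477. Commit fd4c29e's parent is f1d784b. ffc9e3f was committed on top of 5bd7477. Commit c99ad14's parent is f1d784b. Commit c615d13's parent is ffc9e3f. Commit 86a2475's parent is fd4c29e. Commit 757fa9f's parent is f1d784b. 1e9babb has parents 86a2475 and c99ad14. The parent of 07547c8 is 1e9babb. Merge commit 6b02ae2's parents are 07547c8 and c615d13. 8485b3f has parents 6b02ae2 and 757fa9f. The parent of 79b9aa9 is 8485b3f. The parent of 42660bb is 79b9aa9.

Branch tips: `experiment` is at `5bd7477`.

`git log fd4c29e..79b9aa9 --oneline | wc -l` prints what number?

10

Reachable from 79b9aa9: {07547c8, 1e9babb, 5bd7477, 6b02ae2, 757fa9f, 79b9aa9, 8485b3f, 86a2475, c615d13, c99ad14, f1d784b, fd4c29e, ffc9e3f}.
Reachable from fd4c29e: {5bd7477, f1d784b, fd4c29e}.
In 79b9aa9's history but not fd4c29e's: {07547c8, 1e9babb, 6b02ae2, 757fa9f, 79b9aa9, 8485b3f, 86a2475, c615d13, c99ad14, ffc9e3f} — 10 commits.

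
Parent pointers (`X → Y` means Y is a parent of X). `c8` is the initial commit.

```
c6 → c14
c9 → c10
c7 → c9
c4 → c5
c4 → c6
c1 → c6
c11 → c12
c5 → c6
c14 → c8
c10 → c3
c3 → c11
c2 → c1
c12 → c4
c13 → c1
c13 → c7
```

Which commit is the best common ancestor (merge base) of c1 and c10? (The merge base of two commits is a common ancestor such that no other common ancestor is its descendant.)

Ancestors of c1: {c1, c14, c6, c8}.
Ancestors of c10: {c10, c11, c12, c14, c3, c4, c5, c6, c8}.
Common ancestors: {c14, c6, c8}.
Among these, c6 is not an ancestor of any other common ancestor — it is the merge base.

c6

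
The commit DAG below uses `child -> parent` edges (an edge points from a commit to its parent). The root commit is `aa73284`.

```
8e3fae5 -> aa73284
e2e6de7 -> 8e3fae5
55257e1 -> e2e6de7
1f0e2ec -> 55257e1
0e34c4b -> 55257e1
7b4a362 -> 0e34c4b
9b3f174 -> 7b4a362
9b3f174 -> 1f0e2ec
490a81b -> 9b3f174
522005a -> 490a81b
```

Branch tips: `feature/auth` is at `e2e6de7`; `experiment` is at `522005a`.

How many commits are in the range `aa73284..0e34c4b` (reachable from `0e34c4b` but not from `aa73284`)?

Reachable from 0e34c4b: {0e34c4b, 55257e1, 8e3fae5, aa73284, e2e6de7}.
Reachable from aa73284: {aa73284}.
In 0e34c4b's history but not aa73284's: {0e34c4b, 55257e1, 8e3fae5, e2e6de7} — 4 commits.

4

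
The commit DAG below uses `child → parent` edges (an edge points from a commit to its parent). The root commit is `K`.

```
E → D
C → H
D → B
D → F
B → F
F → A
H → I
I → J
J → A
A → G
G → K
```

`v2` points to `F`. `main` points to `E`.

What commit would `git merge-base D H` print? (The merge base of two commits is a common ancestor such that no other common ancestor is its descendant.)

A

Ancestors of D: {A, B, D, F, G, K}.
Ancestors of H: {A, G, H, I, J, K}.
Common ancestors: {A, G, K}.
Among these, A is not an ancestor of any other common ancestor — it is the merge base.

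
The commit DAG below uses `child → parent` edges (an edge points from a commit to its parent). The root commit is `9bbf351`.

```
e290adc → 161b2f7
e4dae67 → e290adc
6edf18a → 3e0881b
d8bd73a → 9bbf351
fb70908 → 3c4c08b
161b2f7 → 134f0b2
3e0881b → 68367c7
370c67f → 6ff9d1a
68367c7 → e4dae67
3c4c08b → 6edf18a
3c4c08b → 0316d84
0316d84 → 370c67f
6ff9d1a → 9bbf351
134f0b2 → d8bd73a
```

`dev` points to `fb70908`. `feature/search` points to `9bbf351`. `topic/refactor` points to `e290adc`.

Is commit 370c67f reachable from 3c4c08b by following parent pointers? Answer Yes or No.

Ancestors of 3c4c08b (commits reachable by following parents): {0316d84, 134f0b2, 161b2f7, 370c67f, 3c4c08b, 3e0881b, 68367c7, 6edf18a, 6ff9d1a, 9bbf351, d8bd73a, e290adc, e4dae67}.
370c67f is in that set, so it is an ancestor of 3c4c08b.

Yes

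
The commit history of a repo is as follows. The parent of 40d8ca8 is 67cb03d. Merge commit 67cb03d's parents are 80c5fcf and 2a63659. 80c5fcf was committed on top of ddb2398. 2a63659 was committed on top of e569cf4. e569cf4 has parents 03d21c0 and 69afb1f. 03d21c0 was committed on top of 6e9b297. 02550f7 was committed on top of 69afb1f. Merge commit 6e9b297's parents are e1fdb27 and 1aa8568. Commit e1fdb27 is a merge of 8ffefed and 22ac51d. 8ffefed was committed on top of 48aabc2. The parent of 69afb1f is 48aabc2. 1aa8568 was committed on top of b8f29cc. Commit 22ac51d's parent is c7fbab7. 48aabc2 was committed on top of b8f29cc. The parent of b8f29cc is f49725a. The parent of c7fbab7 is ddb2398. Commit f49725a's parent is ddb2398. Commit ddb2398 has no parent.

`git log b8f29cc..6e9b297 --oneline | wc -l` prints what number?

Reachable from 6e9b297: {1aa8568, 22ac51d, 48aabc2, 6e9b297, 8ffefed, b8f29cc, c7fbab7, ddb2398, e1fdb27, f49725a}.
Reachable from b8f29cc: {b8f29cc, ddb2398, f49725a}.
In 6e9b297's history but not b8f29cc's: {1aa8568, 22ac51d, 48aabc2, 6e9b297, 8ffefed, c7fbab7, e1fdb27} — 7 commits.

7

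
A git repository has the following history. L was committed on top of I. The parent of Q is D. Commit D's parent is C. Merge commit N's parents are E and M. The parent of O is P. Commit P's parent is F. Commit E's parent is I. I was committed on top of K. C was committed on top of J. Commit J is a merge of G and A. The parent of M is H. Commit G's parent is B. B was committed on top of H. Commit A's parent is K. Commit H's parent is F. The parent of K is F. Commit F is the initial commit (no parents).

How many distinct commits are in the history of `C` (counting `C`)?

8

Walking parent pointers from C: reachable set = {A, B, C, F, G, H, J, K}.
That is 8 commits.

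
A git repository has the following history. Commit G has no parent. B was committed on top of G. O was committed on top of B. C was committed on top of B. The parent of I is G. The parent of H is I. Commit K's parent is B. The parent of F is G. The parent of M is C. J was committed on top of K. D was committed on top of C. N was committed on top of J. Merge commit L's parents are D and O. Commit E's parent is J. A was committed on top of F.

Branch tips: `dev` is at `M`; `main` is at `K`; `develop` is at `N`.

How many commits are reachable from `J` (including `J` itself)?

4

Walking parent pointers from J: reachable set = {B, G, J, K}.
That is 4 commits.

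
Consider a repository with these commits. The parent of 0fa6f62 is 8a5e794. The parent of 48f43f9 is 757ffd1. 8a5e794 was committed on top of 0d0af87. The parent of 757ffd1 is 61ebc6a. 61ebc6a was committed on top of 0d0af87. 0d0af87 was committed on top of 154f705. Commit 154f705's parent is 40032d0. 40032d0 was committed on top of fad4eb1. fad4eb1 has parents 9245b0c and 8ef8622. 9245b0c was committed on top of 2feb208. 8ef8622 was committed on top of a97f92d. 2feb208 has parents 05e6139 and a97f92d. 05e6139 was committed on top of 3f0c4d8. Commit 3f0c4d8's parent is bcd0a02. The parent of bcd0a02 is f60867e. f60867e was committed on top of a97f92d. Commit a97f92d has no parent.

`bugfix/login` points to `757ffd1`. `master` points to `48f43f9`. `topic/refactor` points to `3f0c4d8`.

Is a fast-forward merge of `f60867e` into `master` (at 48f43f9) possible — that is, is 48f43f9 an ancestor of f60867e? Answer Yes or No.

No

A fast-forward from 48f43f9 to f60867e is possible iff 48f43f9 is an ancestor of f60867e.
Ancestors of f60867e: {a97f92d, f60867e}.
48f43f9 is not among them, so fast-forward is not possible.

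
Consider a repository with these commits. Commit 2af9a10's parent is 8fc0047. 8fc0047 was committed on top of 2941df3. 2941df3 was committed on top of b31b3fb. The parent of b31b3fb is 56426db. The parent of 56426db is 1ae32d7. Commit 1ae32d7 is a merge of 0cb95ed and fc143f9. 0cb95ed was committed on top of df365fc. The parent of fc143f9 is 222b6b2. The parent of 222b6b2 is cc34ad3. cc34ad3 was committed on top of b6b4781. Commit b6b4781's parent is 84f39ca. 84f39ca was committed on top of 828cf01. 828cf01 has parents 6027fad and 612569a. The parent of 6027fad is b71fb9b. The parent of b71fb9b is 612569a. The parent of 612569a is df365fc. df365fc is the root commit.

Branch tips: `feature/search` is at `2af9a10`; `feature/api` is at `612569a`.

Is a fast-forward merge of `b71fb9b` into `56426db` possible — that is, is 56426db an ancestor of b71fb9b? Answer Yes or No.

A fast-forward from 56426db to b71fb9b is possible iff 56426db is an ancestor of b71fb9b.
Ancestors of b71fb9b: {612569a, b71fb9b, df365fc}.
56426db is not among them, so fast-forward is not possible.

No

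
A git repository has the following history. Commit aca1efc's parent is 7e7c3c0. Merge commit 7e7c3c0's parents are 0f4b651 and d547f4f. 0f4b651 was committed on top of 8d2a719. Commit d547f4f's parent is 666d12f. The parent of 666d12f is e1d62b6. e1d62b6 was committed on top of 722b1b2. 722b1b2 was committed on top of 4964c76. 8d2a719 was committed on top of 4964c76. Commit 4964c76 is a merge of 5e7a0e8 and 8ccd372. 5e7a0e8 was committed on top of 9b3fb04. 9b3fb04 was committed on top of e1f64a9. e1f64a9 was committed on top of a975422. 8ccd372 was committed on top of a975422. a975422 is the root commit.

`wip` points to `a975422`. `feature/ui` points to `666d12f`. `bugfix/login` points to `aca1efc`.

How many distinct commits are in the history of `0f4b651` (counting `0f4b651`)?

Walking parent pointers from 0f4b651: reachable set = {0f4b651, 4964c76, 5e7a0e8, 8ccd372, 8d2a719, 9b3fb04, a975422, e1f64a9}.
That is 8 commits.

8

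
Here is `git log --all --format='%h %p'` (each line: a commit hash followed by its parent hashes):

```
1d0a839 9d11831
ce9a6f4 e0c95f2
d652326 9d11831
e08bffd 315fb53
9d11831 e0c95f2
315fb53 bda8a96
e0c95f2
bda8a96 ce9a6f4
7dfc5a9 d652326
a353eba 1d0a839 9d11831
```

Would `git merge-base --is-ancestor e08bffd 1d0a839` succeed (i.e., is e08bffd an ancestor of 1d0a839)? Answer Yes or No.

No

Ancestors of 1d0a839: {1d0a839, 9d11831, e0c95f2}.
e08bffd is not in that set, so it is not an ancestor of 1d0a839.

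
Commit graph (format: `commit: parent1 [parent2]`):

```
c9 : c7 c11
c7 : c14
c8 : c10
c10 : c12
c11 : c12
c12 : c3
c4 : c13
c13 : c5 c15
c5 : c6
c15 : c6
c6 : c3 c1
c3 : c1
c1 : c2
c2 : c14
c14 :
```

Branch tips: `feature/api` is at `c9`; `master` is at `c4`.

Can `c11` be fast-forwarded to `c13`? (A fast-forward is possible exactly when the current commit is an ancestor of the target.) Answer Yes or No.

No

A fast-forward from c11 to c13 is possible iff c11 is an ancestor of c13.
Ancestors of c13: {c1, c13, c14, c15, c2, c3, c5, c6}.
c11 is not among them, so fast-forward is not possible.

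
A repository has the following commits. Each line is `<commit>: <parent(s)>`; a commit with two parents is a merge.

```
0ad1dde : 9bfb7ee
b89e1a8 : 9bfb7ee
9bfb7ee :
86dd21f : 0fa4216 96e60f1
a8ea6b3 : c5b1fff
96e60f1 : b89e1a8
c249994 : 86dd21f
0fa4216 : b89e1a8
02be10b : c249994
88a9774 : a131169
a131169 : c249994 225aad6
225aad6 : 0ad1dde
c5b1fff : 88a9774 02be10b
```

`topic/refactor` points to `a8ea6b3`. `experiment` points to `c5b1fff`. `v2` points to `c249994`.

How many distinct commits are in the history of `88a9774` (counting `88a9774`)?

10

Walking parent pointers from 88a9774: reachable set = {0ad1dde, 0fa4216, 225aad6, 86dd21f, 88a9774, 96e60f1, 9bfb7ee, a131169, b89e1a8, c249994}.
That is 10 commits.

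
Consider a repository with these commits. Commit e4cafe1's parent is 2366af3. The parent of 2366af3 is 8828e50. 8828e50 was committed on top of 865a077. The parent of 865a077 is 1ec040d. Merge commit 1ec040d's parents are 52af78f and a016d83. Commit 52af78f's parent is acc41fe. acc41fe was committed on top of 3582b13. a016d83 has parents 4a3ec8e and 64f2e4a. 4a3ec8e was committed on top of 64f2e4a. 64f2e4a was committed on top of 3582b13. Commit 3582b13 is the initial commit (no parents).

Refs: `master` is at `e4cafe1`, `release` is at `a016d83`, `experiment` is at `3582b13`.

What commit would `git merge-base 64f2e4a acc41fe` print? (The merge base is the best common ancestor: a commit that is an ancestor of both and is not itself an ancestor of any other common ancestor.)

Ancestors of 64f2e4a: {3582b13, 64f2e4a}.
Ancestors of acc41fe: {3582b13, acc41fe}.
Common ancestors: {3582b13}.
The only common ancestor is 3582b13, so it is the merge base.

3582b13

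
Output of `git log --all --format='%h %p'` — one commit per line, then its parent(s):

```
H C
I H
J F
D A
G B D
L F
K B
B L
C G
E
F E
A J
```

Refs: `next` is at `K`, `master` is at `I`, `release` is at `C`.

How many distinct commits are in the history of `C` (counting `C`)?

9

Walking parent pointers from C: reachable set = {A, B, C, D, E, F, G, J, L}.
That is 9 commits.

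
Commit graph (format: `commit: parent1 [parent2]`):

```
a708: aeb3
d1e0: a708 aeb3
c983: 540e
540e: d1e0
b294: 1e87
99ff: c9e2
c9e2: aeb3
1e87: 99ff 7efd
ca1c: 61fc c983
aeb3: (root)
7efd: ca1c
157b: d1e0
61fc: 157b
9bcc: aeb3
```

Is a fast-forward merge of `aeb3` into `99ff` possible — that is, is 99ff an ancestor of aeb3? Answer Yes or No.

No

A fast-forward from 99ff to aeb3 is possible iff 99ff is an ancestor of aeb3.
Ancestors of aeb3: {aeb3}.
99ff is not among them, so fast-forward is not possible.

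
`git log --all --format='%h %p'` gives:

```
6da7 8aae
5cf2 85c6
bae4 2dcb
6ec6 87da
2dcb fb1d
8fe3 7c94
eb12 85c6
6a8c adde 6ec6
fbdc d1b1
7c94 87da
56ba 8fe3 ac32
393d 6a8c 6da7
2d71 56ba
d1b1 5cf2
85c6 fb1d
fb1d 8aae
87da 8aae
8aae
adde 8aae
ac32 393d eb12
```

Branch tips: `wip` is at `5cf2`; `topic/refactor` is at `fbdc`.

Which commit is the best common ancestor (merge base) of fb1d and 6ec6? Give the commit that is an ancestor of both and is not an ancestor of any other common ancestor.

8aae

Ancestors of fb1d: {8aae, fb1d}.
Ancestors of 6ec6: {6ec6, 87da, 8aae}.
Common ancestors: {8aae}.
The only common ancestor is 8aae, so it is the merge base.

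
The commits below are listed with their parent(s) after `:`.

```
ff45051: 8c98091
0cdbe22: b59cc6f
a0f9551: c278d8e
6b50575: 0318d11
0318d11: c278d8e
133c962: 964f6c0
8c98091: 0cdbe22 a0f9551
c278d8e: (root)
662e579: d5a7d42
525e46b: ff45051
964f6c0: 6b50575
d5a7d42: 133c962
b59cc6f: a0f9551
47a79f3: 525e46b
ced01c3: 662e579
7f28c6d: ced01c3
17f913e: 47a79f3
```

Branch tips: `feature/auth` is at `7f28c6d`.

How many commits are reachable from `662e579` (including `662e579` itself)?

7

Walking parent pointers from 662e579: reachable set = {0318d11, 133c962, 662e579, 6b50575, 964f6c0, c278d8e, d5a7d42}.
That is 7 commits.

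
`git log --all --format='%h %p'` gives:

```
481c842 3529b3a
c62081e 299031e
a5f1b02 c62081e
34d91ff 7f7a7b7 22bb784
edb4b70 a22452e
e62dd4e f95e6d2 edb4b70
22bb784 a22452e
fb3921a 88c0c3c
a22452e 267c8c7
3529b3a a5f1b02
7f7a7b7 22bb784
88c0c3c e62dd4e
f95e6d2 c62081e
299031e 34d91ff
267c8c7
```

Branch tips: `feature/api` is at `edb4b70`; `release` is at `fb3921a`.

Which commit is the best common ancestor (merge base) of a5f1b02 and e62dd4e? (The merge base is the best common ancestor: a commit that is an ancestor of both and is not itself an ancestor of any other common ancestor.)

c62081e

Ancestors of a5f1b02: {22bb784, 267c8c7, 299031e, 34d91ff, 7f7a7b7, a22452e, a5f1b02, c62081e}.
Ancestors of e62dd4e: {22bb784, 267c8c7, 299031e, 34d91ff, 7f7a7b7, a22452e, c62081e, e62dd4e, edb4b70, f95e6d2}.
Common ancestors: {22bb784, 267c8c7, 299031e, 34d91ff, 7f7a7b7, a22452e, c62081e}.
Among these, c62081e is not an ancestor of any other common ancestor — it is the merge base.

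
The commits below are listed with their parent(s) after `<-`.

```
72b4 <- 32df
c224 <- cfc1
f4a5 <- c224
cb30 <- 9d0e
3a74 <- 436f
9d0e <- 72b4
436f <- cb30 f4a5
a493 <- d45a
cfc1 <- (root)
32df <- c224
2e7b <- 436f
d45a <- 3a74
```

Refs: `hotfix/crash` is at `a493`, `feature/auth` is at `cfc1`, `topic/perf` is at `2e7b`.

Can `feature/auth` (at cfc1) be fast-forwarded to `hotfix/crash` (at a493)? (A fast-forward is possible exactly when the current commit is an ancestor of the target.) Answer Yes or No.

Yes

A fast-forward from cfc1 to a493 is possible iff cfc1 is an ancestor of a493.
Ancestors of a493: {32df, 3a74, 436f, 72b4, 9d0e, a493, c224, cb30, cfc1, d45a, f4a5}.
cfc1 is among them, so fast-forward is possible.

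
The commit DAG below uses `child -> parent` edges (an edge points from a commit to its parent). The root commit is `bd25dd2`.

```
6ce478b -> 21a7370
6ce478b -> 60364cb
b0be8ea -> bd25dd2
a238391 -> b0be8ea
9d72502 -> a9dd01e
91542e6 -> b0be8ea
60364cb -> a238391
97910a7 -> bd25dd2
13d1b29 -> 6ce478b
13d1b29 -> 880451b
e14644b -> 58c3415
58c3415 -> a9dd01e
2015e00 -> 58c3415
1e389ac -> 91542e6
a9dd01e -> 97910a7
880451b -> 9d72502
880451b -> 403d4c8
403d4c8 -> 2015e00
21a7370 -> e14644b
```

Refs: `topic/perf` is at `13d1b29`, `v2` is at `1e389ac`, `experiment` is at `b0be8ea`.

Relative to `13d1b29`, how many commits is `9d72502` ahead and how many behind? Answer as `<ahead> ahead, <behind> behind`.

Reachable from 9d72502: {97910a7, 9d72502, a9dd01e, bd25dd2}.
Reachable from 13d1b29: {13d1b29, 2015e00, 21a7370, 403d4c8, 58c3415, 60364cb, 6ce478b, 880451b, 97910a7, 9d72502, a238391, a9dd01e, b0be8ea, bd25dd2, e14644b}.
Only in 9d72502's history (ahead): {} — 0.
Only in 13d1b29's history (behind): {13d1b29, 2015e00, 21a7370, 403d4c8, 58c3415, 60364cb, 6ce478b, 880451b, a238391, b0be8ea, e14644b} — 11.

0 ahead, 11 behind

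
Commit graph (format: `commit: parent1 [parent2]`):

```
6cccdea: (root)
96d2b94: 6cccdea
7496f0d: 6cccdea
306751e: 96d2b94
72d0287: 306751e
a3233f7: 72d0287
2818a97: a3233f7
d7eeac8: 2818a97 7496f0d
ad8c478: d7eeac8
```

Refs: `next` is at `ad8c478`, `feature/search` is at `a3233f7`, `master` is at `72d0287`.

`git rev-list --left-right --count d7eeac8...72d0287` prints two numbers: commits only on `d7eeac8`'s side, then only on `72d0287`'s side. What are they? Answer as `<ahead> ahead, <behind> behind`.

Reachable from d7eeac8: {2818a97, 306751e, 6cccdea, 72d0287, 7496f0d, 96d2b94, a3233f7, d7eeac8}.
Reachable from 72d0287: {306751e, 6cccdea, 72d0287, 96d2b94}.
Only in d7eeac8's history (ahead): {2818a97, 7496f0d, a3233f7, d7eeac8} — 4.
Only in 72d0287's history (behind): {} — 0.

4 ahead, 0 behind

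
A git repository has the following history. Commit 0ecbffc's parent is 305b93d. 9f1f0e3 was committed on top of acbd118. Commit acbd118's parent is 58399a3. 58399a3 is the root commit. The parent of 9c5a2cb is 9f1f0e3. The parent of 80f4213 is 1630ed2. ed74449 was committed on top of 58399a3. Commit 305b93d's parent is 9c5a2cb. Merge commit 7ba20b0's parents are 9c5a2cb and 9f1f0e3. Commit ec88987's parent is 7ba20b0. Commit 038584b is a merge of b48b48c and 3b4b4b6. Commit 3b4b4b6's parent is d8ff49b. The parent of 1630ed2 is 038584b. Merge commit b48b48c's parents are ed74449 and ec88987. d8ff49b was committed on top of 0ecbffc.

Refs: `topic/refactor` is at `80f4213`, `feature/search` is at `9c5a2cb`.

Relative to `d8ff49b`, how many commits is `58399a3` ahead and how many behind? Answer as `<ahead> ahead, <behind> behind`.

0 ahead, 6 behind

Reachable from 58399a3: {58399a3}.
Reachable from d8ff49b: {0ecbffc, 305b93d, 58399a3, 9c5a2cb, 9f1f0e3, acbd118, d8ff49b}.
Only in 58399a3's history (ahead): {} — 0.
Only in d8ff49b's history (behind): {0ecbffc, 305b93d, 9c5a2cb, 9f1f0e3, acbd118, d8ff49b} — 6.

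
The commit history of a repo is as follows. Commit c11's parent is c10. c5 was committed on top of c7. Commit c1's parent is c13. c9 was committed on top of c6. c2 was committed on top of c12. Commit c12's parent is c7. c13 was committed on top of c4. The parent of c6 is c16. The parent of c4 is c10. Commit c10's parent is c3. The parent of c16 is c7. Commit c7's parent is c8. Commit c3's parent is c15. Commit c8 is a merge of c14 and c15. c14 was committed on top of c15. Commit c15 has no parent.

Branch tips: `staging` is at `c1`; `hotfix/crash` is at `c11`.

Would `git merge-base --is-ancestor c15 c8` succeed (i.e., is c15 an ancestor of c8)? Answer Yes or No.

Yes

Ancestors of c8 (commits reachable by following parents): {c14, c15, c8}.
c15 is in that set, so it is an ancestor of c8.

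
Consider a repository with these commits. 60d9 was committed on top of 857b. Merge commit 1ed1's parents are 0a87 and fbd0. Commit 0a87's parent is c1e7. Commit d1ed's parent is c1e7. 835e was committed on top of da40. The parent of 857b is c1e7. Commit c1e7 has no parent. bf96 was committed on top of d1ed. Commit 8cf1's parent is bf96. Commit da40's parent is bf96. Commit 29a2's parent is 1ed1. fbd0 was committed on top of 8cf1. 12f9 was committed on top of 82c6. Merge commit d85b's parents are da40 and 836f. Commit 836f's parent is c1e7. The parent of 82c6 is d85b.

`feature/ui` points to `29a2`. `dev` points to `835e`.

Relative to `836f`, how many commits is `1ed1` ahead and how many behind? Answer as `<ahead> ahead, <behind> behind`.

Reachable from 1ed1: {0a87, 1ed1, 8cf1, bf96, c1e7, d1ed, fbd0}.
Reachable from 836f: {836f, c1e7}.
Only in 1ed1's history (ahead): {0a87, 1ed1, 8cf1, bf96, d1ed, fbd0} — 6.
Only in 836f's history (behind): {836f} — 1.

6 ahead, 1 behind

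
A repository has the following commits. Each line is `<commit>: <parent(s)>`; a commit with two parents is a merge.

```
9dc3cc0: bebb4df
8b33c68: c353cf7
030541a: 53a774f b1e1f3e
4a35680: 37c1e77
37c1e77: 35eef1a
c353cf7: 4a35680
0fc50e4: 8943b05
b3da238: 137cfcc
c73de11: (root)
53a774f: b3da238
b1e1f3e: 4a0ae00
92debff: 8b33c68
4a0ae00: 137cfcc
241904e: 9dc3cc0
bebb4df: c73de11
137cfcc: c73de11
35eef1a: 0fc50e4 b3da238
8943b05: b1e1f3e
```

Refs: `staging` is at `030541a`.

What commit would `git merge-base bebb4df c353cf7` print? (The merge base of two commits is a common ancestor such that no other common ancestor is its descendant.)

Ancestors of bebb4df: {bebb4df, c73de11}.
Ancestors of c353cf7: {0fc50e4, 137cfcc, 35eef1a, 37c1e77, 4a0ae00, 4a35680, 8943b05, b1e1f3e, b3da238, c353cf7, c73de11}.
Common ancestors: {c73de11}.
The only common ancestor is c73de11, so it is the merge base.

c73de11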